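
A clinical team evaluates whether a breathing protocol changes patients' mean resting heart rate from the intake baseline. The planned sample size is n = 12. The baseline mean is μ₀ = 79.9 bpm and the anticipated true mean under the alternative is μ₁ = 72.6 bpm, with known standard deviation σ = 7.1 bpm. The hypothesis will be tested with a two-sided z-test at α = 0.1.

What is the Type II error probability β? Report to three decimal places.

β ≈ 0.028

Standardized effect: d = |μ₁ − μ₀| / σ = |72.6 − 79.9| / 7.1 = 1.0282
Noncentrality parameter: λ = d·√n = 1.0282 × √12 = 3.5617
Two-sided α = 0.1 → critical value z_{0.05} = 1.645.
Power = Φ(λ − 1.645) + Φ(−λ − 1.645) = Φ(1.917) + Φ(-5.207) = 0.9724 + 0.0000 = 0.9724.
Type II error: β = 1 − power = 1 − 0.9724 = 0.0276.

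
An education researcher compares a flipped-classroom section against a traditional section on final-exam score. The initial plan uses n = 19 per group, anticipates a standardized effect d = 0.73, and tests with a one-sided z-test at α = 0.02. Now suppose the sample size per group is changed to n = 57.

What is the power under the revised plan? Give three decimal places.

With n = 57 per group: δ = d·√(n/2) = 0.73 × √(57/2) = 3.8971. Critical value z_{0.02} = 2.054.
Revised power = Φ(δ − 2.054) = Φ(1.843) = 0.9674.

Power ≈ 0.967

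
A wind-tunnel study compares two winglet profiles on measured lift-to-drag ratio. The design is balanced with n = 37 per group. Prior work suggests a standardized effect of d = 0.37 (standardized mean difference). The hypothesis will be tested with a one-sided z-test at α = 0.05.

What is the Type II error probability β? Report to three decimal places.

β ≈ 0.521

Noncentrality parameter: δ = d·√(n/2) = 0.37 × √(37/2) = 1.5914
One-sided α = 0.05 → critical value z_{0.05} = 1.645.
Power = P(Z > 1.645 − δ) = Φ(-0.053) = 0.4787.
Type II error: β = 1 − power = 1 − 0.4787 = 0.5213.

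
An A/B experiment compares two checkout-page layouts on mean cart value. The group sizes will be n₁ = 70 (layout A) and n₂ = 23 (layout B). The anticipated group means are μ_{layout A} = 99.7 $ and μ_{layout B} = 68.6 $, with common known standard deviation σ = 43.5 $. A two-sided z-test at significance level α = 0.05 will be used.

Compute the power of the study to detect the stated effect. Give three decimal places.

Power ≈ 0.845

Standardized effect: d = |μ_{layout A} − μ_{layout B}| / σ = |99.7 − 68.6| / 43.5 = 0.7149
Noncentrality parameter: δ = d / √(1/n₁ + 1/n₂) = 0.7149 / √(1/70 + 1/23) = 2.9747
Two-sided α = 0.05 → critical value z_{0.025} = 1.960.
Power = Φ(δ − 1.960) + Φ(−δ − 1.960) = Φ(1.015) + Φ(-4.935) = 0.8449 + 0.0000 = 0.8449.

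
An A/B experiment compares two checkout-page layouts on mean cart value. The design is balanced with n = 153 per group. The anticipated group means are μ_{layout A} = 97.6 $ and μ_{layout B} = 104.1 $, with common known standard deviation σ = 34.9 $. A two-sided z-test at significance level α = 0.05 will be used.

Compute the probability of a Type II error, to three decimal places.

Standardized effect: d = |μ_{layout A} − μ_{layout B}| / σ = |97.6 − 104.1| / 34.9 = 0.1862
Noncentrality parameter: δ = d·√(n/2) = 0.1862 × √(153/2) = 1.6290
Critical value for a two-sided test at α = 0.05: z_{α/2} = 1.960.
Power = Φ(δ − 1.960) + Φ(−δ − 1.960) = Φ(-0.331) + Φ(-3.589) = 0.3703 + 0.0002 = 0.3705.
Type II error: β = 1 − power = 1 − 0.3705 = 0.6295.

β ≈ 0.630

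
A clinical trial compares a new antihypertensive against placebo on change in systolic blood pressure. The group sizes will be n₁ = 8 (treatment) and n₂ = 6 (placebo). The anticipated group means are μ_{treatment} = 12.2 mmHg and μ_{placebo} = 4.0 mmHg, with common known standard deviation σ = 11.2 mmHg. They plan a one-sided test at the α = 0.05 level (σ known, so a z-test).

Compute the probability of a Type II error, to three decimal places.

Standardized effect: d = |μ_{treatment} − μ_{placebo}| / σ = |12.2 − 4.0| / 11.2 = 0.7321
Noncentrality parameter: δ = d / √(1/n₁ + 1/n₂) = 0.7321 / √(1/8 + 1/6) = 1.3557
Critical value for a one-sided test at α = 0.05: z_α = 1.645.
Power = Φ(δ − 1.645) = Φ(-0.289) = 0.3862.
Type II error: β = 1 − power = 1 − 0.3862 = 0.6138.

β ≈ 0.614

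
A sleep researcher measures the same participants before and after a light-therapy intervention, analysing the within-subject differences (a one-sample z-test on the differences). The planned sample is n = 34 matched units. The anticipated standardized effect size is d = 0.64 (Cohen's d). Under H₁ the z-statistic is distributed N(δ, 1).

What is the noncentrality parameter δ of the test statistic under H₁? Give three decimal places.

δ ≈ 3.732

δ = d·√n = 0.64 × √34 = 3.7318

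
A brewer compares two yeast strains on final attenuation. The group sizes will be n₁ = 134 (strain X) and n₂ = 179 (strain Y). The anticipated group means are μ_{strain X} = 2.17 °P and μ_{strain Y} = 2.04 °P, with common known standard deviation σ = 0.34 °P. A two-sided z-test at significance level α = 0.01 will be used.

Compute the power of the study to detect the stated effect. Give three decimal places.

Standardized effect: d = |μ_{strain X} − μ_{strain Y}| / σ = |2.17 − 2.04| / 0.34 = 0.3824
Noncentrality parameter: δ = d / √(1/n₁ + 1/n₂) = 0.3824 / √(1/134 + 1/179) = 3.3471
Two-sided α = 0.01 → critical value z_{0.005} = 2.576.
Power = Φ(δ − 2.576) + Φ(−δ − 2.576) = Φ(0.771) + Φ(-5.923) = 0.7797 + 0.0000 = 0.7797.

Power ≈ 0.780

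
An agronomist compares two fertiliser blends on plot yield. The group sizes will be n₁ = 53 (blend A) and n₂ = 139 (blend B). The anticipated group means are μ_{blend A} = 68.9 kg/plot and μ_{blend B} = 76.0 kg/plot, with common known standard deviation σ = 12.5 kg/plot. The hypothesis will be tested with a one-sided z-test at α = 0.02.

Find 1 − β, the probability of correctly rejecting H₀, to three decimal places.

Power ≈ 0.928

Standardized effect: d = |μ_{blend A} − μ_{blend B}| / σ = |68.9 − 76.0| / 12.5 = 0.5680
Noncentrality parameter: δ = d / √(1/n₁ + 1/n₂) = 0.5680 / √(1/53 + 1/139) = 3.5184
Critical value for a one-sided test at α = 0.02: z_α = 2.054.
Power = P(Z > 2.054 − δ) = Φ(1.465) = 0.9285.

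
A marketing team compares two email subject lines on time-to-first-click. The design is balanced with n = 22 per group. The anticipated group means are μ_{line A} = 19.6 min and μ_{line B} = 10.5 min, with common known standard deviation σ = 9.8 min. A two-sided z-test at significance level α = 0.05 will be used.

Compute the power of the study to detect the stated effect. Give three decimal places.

Standardized effect: d = |μ_{line A} − μ_{line B}| / σ = |19.6 − 10.5| / 9.8 = 0.9286
Noncentrality parameter: δ = d·√(n/2) = 0.9286 × √(22/2) = 3.0797
Critical value for a two-sided test at α = 0.05: z_{α/2} = 1.960.
Power = Φ(δ − 1.960) + Φ(−δ − 1.960) = Φ(1.120) + Φ(-5.040) = 0.8686 + 0.0000 = 0.8686.

Power ≈ 0.869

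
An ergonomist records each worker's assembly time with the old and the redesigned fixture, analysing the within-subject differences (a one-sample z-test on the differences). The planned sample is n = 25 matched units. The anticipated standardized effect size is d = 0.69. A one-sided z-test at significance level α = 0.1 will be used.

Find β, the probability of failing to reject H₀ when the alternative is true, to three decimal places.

β ≈ 0.015

Noncentrality parameter: δ = d·√n = 0.69 × √25 = 3.4500
Critical value for a one-sided test at α = 0.1: z_α = 1.282.
Power = P(Z > 1.282 − δ) = Φ(2.168) = 0.9849.
Type II error: β = 1 − power = 1 − 0.9849 = 0.0151.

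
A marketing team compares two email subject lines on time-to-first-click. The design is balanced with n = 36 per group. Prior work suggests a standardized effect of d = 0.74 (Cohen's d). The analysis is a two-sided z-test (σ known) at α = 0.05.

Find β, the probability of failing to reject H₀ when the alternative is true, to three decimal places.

β ≈ 0.119

Noncentrality parameter: λ = d·√(n/2) = 0.74 × √(36/2) = 3.1396
Two-sided α = 0.05 → critical value z_{0.025} = 1.960.
Power = Φ(λ − 1.960) + Φ(−λ − 1.960) = Φ(1.180) + Φ(-5.100) = 0.8809 + 0.0000 = 0.8809.
Type II error: β = 1 − power = 1 − 0.8809 = 0.1191.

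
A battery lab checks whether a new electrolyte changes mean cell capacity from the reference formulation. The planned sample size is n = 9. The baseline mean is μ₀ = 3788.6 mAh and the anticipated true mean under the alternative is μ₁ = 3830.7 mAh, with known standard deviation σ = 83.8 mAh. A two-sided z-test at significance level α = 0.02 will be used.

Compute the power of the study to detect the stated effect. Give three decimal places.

Power ≈ 0.206

Standardized effect: d = |μ₁ − μ₀| / σ = |3830.7 − 3788.6| / 83.8 = 0.5024
Noncentrality parameter: δ = d·√n = 0.5024 × √9 = 1.5072
Two-sided α = 0.02 → critical value z_{0.01} = 2.326.
Power = Φ(δ − 2.326) + Φ(−δ − 2.326) = Φ(-0.819) + Φ(-3.834) = 0.2063 + 0.0001 = 0.2064.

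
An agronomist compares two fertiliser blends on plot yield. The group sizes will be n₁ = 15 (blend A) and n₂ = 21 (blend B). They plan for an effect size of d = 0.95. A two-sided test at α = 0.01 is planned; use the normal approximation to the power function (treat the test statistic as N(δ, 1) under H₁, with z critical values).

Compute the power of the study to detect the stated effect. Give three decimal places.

Noncentrality parameter: δ = d / √(1/n₁ + 1/n₂) = 0.95 / √(1/15 + 1/21) = 2.8101
Critical value for a two-sided test at α = 0.01: z_{α/2} = 2.576.
Power = Φ(δ − 2.576) + Φ(−δ − 2.576) = Φ(0.234) + Φ(-5.386) = 0.5926 + 0.0000 = 0.5926.

Power ≈ 0.593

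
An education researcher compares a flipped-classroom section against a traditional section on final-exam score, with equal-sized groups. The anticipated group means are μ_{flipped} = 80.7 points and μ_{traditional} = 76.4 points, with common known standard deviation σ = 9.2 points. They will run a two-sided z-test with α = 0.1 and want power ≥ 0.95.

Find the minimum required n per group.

Standardized effect: d = |μ_{flipped} − μ_{traditional}| / σ = |80.7 − 76.4| / 9.2 = 0.4674
Set Φ(δ − 1.645) = 0.95; then δ − 1.645 = Φ⁻¹(0.95) = 1.645, giving δ = 3.290.
(Ignoring the negligible lower-tail rejection probability gives the usual closed-form inversion.)
δ = d·√(n/2) ⇒ n = 2(δ/d)² = 2 × (3.290 / 0.4674)² = 99.08.
Round up to the next whole unit.

n = 100 per group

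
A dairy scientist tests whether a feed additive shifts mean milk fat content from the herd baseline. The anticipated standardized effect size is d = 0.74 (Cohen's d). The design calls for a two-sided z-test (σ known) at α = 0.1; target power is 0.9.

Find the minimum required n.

n = 16

For power 0.9 need Φ(δ − z_{0.05}) = 0.9, so δ = z_{0.05} + z_{0.10} = 1.645 + 1.282 = 2.926.
(For δ > 0 the lower-tail rejection region contributes negligibly to power, so the one-term inversion is standard.)
δ = d·√n ⇒ n = (δ/d)² = (2.926 / 0.74)² = 15.64.
Round up to the next whole unit.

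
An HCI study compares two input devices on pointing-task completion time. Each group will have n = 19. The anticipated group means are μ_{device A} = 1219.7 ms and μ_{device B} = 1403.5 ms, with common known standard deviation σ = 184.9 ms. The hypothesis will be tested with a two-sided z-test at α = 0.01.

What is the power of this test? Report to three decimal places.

Standardized effect: d = |μ_{device A} − μ_{device B}| / σ = |1219.7 − 1403.5| / 184.9 = 0.9941
Noncentrality parameter: δ = d·√(n/2) = 0.9941 × √(19/2) = 3.0639
Two-sided α = 0.01 → critical value z_{0.005} = 2.576.
Power = Φ(δ − 2.576) + Φ(−δ − 2.576) = Φ(0.488) + Φ(-5.640) = 0.6872 + 0.0000 = 0.6872.

Power ≈ 0.687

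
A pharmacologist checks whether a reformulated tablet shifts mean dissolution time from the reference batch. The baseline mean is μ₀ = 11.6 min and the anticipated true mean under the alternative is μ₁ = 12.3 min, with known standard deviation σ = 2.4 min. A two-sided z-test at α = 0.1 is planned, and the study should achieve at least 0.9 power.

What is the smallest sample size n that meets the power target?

Standardized effect: d = |μ₁ − μ₀| / σ = |12.3 − 11.6| / 2.4 = 0.2917
Set Φ(δ − 1.645) = 0.9; then δ − 1.645 = Φ⁻¹(0.9) = 1.282, giving δ = 2.926.
(The Φ(−δ − z_{α/2}) term is vanishingly small for δ > 0 and is dropped in the standard sample-size formula.)
δ = d·√n ⇒ n = (δ/d)² = (2.926 / 0.2917)² = 100.67.
Rounding up, n = 101.

n = 101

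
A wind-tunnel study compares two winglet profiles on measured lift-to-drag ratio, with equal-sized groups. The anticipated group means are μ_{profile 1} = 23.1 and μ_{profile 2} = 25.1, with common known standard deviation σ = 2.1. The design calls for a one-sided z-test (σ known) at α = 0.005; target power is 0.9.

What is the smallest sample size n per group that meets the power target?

n = 33 per group

Standardized effect: d = |μ_{profile 1} − μ_{profile 2}| / σ = |23.1 − 25.1| / 2.1 = 0.9524
For power 0.9 need Φ(δ − z_{0.005}) = 0.9, so δ = z_{0.005} + z_{0.10} = 2.576 + 1.282 = 3.857.
δ = d·√(n/2) ⇒ n = 2(δ/d)² = 2 × (3.857 / 0.9524)² = 32.81.
Rounding up, n = 33 per group.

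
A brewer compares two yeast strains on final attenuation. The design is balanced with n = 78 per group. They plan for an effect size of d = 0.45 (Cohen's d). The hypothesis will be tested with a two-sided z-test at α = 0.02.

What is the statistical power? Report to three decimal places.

Power ≈ 0.686

Noncentrality parameter: δ = d·√(n/2) = 0.45 × √(78/2) = 2.8102
Critical value for a two-sided test at α = 0.02: z_{α/2} = 2.326.
Power = Φ(δ − 2.326) + Φ(−δ − 2.326) = Φ(0.484) + Φ(-5.137) = 0.6858 + 0.0000 = 0.6858.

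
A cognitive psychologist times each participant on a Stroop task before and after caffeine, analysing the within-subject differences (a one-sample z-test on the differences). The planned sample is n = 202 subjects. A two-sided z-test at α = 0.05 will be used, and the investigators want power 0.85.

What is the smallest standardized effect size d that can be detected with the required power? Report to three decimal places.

d ≈ 0.211

Required noncentrality: δ = z_{0.025} + z_{0.15} = 1.960 + 1.036 = 2.996.
(The second rejection-region term Φ(−δ − z_{α/2}) is negligible and dropped.)
δ = d·√n ⇒ d = δ/√n = 2.996/√202 = 0.2108.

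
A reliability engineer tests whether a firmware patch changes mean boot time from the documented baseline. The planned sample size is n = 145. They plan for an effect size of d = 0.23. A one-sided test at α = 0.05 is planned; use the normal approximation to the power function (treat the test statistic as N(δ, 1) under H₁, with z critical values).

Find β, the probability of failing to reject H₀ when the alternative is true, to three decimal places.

β ≈ 0.130

Noncentrality parameter: δ = d·√n = 0.23 × √145 = 2.7696
Critical value for a one-sided test at α = 0.05: z_α = 1.645.
Power = Φ(δ − 1.645) = Φ(1.125) = 0.8696.
Type II error: β = 1 − power = 1 − 0.8696 = 0.1304.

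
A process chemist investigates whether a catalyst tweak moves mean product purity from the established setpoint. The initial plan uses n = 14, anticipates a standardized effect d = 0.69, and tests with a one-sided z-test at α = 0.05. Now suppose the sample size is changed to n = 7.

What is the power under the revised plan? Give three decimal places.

Power ≈ 0.572

With n = 7: δ = d·√n = 0.69 × √7 = 1.8256. Critical value z_{0.05} = 1.645.
Revised power = P(Z > 1.645 − δ) = Φ(0.181) = 0.5717.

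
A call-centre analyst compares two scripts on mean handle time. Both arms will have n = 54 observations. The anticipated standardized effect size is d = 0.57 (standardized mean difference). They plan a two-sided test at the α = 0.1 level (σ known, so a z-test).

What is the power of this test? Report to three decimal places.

Noncentrality parameter: δ = d·√(n/2) = 0.57 × √(54/2) = 2.9618
Two-sided α = 0.1 → critical value z_{0.05} = 1.645.
Power = Φ(δ − 1.645) + Φ(−δ − 1.645) = Φ(1.317) + Φ(-4.607) = 0.9061 + 0.0000 = 0.9061.

Power ≈ 0.906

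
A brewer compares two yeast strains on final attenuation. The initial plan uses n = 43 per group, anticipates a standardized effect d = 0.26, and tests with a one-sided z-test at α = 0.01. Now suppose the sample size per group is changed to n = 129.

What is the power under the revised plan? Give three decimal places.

With n = 129 per group: δ = d·√(n/2) = 0.26 × √(129/2) = 2.0881. Critical value z_{0.01} = 2.326.
Revised power = Φ(δ − 2.326) = Φ(-0.238) = 0.4058.

Power ≈ 0.406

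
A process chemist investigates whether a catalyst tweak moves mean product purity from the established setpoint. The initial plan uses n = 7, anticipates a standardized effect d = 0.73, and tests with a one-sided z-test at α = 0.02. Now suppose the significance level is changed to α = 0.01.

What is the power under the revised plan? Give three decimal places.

Power ≈ 0.346

δ = d·√n = 0.73 × √7 = 1.9314 (unchanged). New critical value: z_{0.01} = 2.326.
Revised power = P(Z > 2.326 − δ) = Φ(-0.395) = 0.3464.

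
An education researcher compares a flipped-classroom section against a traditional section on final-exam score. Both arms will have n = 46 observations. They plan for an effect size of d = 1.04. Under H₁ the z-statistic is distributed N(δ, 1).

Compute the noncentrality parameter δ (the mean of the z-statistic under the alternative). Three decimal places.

δ = d·√(n/2) = 1.04 × √(46/2) = 4.9877

δ ≈ 4.988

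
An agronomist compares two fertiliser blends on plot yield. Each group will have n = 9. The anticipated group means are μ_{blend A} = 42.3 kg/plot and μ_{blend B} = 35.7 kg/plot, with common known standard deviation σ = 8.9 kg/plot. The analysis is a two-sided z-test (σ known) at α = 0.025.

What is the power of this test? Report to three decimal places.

Power ≈ 0.252

Standardized effect: d = |μ_{blend A} − μ_{blend B}| / σ = |42.3 − 35.7| / 8.9 = 0.7416
Noncentrality parameter: δ = d·√(n/2) = 0.7416 × √(9/2) = 1.5731
Two-sided α = 0.025 → critical value z_{0.0125} = 2.241.
Power = Φ(δ − 2.241) + Φ(−δ − 2.241) = Φ(-0.668) + Φ(-3.815) = 0.2520 + 0.0001 = 0.2520.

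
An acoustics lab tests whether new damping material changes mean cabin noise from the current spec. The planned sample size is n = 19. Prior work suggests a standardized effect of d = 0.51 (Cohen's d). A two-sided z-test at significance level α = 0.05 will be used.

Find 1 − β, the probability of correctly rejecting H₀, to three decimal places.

Noncentrality parameter: δ = d·√n = 0.51 × √19 = 2.2230
Critical value for a two-sided test at α = 0.05: z_{α/2} = 1.960.
Power = Φ(δ − 1.960) + Φ(−δ − 1.960) = Φ(0.263) + Φ(-4.183) = 0.6038 + 0.0000 = 0.6038.

Power ≈ 0.604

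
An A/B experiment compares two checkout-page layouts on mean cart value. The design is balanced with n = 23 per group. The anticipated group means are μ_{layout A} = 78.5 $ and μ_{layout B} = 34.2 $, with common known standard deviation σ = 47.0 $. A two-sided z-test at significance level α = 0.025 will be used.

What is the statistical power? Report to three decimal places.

Standardized effect: d = |μ_{layout A} − μ_{layout B}| / σ = |78.5 − 34.2| / 47.0 = 0.9426
Noncentrality parameter: δ = d·√(n/2) = 0.9426 × √(23/2) = 3.1964
Critical value for a two-sided test at α = 0.025: z_{α/2} = 2.241.
Power = Φ(δ − 2.241) + Φ(−δ − 2.241) = Φ(0.955) + Φ(-5.438) = 0.8302 + 0.0000 = 0.8302.

Power ≈ 0.830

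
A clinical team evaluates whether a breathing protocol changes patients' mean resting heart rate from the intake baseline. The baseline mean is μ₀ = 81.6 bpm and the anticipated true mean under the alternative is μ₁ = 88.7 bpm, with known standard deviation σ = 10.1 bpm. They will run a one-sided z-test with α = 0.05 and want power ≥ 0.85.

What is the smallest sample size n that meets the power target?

n = 15

Standardized effect: d = |μ₁ − μ₀| / σ = |88.7 − 81.6| / 10.1 = 0.7030
Set Φ(δ − 1.645) = 0.85; then δ − 1.645 = Φ⁻¹(0.85) = 1.036, giving δ = 2.681.
δ = d·√n ⇒ n = (δ/d)² = (2.681 / 0.7030)² = 14.55.
Round up to the next whole unit.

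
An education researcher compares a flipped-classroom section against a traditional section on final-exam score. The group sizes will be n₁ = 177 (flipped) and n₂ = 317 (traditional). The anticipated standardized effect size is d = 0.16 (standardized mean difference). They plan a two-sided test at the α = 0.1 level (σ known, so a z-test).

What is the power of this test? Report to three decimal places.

Power ≈ 0.524

Noncentrality parameter: δ = d / √(1/n₁ + 1/n₂) = 0.16 / √(1/177 + 1/317) = 1.7052
Critical value for a two-sided test at α = 0.1: z_{α/2} = 1.645.
Power = Φ(δ − 1.645) + Φ(−δ − 1.645) = Φ(0.060) + Φ(-3.350) = 0.5241 + 0.0004 = 0.5245.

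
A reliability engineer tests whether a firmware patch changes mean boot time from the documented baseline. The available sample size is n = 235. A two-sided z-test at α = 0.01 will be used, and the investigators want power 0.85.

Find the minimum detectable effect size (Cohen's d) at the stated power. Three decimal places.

d ≈ 0.236

Required noncentrality: δ = z_{0.005} + z_{0.15} = 2.576 + 1.036 = 3.612.
(The second rejection-region term Φ(−δ − z_{α/2}) is negligible and dropped.)
δ = d·√n ⇒ d = δ/√n = 3.612/√235 = 0.2356.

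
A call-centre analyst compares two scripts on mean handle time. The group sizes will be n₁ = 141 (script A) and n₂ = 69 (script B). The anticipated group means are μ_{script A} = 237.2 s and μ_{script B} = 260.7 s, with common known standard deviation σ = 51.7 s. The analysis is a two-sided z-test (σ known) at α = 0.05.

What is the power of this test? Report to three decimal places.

Power ≈ 0.872

Standardized effect: d = |μ_{script A} − μ_{script B}| / σ = |237.2 − 260.7| / 51.7 = 0.4545
Noncentrality parameter: δ = d / √(1/n₁ + 1/n₂) = 0.4545 / √(1/141 + 1/69) = 3.0939
Two-sided α = 0.05 → critical value z_{0.025} = 1.960.
Power = Φ(δ − 1.960) + Φ(−δ − 1.960) = Φ(1.134) + Φ(-5.054) = 0.8716 + 0.0000 = 0.8716.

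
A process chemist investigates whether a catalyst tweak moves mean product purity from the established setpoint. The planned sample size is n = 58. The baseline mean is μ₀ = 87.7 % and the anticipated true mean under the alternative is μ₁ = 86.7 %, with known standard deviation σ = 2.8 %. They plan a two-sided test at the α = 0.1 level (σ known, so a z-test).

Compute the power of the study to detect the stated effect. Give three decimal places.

Standardized effect: d = |μ₁ − μ₀| / σ = |86.7 − 87.7| / 2.8 = 0.3571
Noncentrality parameter: δ = d·√n = 0.3571 × √58 = 2.7199
Two-sided α = 0.1 → critical value z_{0.05} = 1.645.
Power = Φ(δ − 1.645) + Φ(−δ − 1.645) = Φ(1.075) + Φ(-4.365) = 0.8588 + 0.0000 = 0.8588.

Power ≈ 0.859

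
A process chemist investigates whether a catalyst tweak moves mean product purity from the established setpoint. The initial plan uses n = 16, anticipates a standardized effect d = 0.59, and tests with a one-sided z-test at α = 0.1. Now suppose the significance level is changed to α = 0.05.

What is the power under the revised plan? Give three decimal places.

δ = d·√n = 0.59 × √16 = 2.3600 (unchanged). New critical value: z_{0.05} = 1.645.
Revised power = P(Z > 1.645 − δ) = Φ(0.715) = 0.7627.

Power ≈ 0.763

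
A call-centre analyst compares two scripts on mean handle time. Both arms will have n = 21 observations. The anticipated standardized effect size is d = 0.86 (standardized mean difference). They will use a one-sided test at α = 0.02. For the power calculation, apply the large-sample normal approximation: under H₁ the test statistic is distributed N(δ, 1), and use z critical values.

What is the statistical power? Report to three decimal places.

Power ≈ 0.768

Noncentrality parameter: δ = d·√(n/2) = 0.86 × √(21/2) = 2.7867
Critical value for a one-sided test at α = 0.02: z_α = 2.054.
Power = Φ(δ − 2.054) = Φ(0.733) = 0.7682.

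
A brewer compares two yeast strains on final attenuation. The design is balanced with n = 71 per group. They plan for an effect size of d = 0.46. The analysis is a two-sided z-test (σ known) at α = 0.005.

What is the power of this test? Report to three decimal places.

Power ≈ 0.474

Noncentrality parameter: δ = d·√(n/2) = 0.46 × √(71/2) = 2.7408
Two-sided α = 0.005 → critical value z_{0.0025} = 2.807.
Power = Φ(δ − 2.807) + Φ(−δ − 2.807) = Φ(-0.066) + Φ(-5.548) = 0.4736 + 0.0000 = 0.4736.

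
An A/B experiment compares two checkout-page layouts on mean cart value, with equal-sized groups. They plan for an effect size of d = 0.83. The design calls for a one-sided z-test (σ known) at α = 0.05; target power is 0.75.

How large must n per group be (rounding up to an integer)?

n = 16 per group

For power 0.75 need Φ(δ − z_{0.05}) = 0.75, so δ = z_{0.05} + z_{0.25} = 1.645 + 0.674 = 2.319.
δ = d·√(n/2) ⇒ n = 2(δ/d)² = 2 × (2.319 / 0.83)² = 15.62.
Rounding up, n = 16 per group.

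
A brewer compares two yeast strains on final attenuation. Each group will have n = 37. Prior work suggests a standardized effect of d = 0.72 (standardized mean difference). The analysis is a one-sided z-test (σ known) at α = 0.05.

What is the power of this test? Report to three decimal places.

Power ≈ 0.927

Noncentrality parameter: δ = d·√(n/2) = 0.72 × √(37/2) = 3.0968
Critical value for a one-sided test at α = 0.05: z_α = 1.645.
Power = Φ(δ − 1.645) = Φ(1.452) = 0.9267.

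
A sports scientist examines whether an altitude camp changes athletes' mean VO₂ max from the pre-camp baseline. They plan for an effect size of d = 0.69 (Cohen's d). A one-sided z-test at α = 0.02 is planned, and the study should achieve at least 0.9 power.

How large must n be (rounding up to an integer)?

Set Φ(δ − 2.054) = 0.9; then δ − 2.054 = Φ⁻¹(0.9) = 1.282, giving δ = 3.335.
δ = d·√n ⇒ n = (δ/d)² = (3.335 / 0.69)² = 23.37.
Rounding up, n = 24.

n = 24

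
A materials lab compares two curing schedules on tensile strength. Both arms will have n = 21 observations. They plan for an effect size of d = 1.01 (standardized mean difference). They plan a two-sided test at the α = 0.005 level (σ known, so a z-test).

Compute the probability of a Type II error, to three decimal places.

β ≈ 0.321

Noncentrality parameter: δ = d·√(n/2) = 1.01 × √(21/2) = 3.2728
Two-sided α = 0.005 → critical value z_{0.0025} = 2.807.
Power = Φ(δ − 2.807) + Φ(−δ − 2.807) = Φ(0.466) + Φ(-6.080) = 0.6793 + 0.0000 = 0.6793.
Type II error: β = 1 − power = 1 − 0.6793 = 0.3207.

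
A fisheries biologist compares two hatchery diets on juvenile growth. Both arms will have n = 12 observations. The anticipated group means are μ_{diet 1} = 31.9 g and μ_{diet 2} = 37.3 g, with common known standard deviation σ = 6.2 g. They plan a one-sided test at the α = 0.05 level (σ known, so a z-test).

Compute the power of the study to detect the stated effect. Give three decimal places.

Standardized effect: d = |μ_{diet 1} − μ_{diet 2}| / σ = |31.9 − 37.3| / 6.2 = 0.8710
Noncentrality parameter: δ = d·√(n/2) = 0.8710 × √(12/2) = 2.1334
Critical value for a one-sided test at α = 0.05: z_α = 1.645.
Power = P(Z > 1.645 − δ) = Φ(0.489) = 0.6874.

Power ≈ 0.687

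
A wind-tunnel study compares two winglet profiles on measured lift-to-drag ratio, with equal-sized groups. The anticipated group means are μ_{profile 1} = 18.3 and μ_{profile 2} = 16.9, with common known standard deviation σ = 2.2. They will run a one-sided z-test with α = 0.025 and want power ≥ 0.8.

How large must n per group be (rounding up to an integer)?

Standardized effect: d = |μ_{profile 1} − μ_{profile 2}| / σ = |18.3 − 16.9| / 2.2 = 0.6364
For power 0.8 need Φ(δ − z_{0.025}) = 0.8, so δ = z_{0.025} + z_{0.20} = 1.960 + 0.842 = 2.802.
δ = d·√(n/2) ⇒ n = 2(δ/d)² = 2 × (2.802 / 0.6364)² = 38.76.
Round up to the next whole unit.

n = 39 per group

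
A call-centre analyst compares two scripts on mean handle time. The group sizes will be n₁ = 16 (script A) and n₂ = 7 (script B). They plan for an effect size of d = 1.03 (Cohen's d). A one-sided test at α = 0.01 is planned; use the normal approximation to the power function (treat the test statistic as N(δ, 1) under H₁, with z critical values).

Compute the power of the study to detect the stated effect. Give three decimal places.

Power ≈ 0.479

Noncentrality parameter: δ = d / √(1/n₁ + 1/n₂) = 1.03 / √(1/16 + 1/7) = 2.2729
Critical value for a one-sided test at α = 0.01: z_α = 2.326.
Power = P(Z > 2.326 − δ) = Φ(-0.053) = 0.4787.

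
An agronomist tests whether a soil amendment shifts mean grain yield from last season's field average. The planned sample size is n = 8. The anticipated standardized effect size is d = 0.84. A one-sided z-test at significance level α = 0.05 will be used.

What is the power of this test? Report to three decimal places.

Power ≈ 0.768

Noncentrality parameter: δ = d·√n = 0.84 × √8 = 2.3759
One-sided α = 0.05 → critical value z_{0.05} = 1.645.
Power = P(Z > 1.645 − δ) = Φ(0.731) = 0.7676.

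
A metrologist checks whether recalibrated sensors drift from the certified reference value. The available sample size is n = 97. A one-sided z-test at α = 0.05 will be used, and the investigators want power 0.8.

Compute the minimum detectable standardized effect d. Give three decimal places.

d ≈ 0.252

Required noncentrality: δ = z_{0.05} + z_{0.20} = 1.645 + 0.842 = 2.486.
δ = d·√n ⇒ d = δ/√n = 2.486/√97 = 0.2525.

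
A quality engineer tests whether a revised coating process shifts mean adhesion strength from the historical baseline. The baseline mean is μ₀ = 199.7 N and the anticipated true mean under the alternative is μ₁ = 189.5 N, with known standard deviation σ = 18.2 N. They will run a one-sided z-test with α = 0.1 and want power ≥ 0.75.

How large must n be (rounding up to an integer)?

n = 13

Standardized effect: d = |μ₁ − μ₀| / σ = |189.5 − 199.7| / 18.2 = 0.5604
Set Φ(δ − 1.282) = 0.75; then δ − 1.282 = Φ⁻¹(0.75) = 0.674, giving δ = 1.956.
δ = d·√n ⇒ n = (δ/d)² = (1.956 / 0.5604)² = 12.18.
Round up to the next whole unit.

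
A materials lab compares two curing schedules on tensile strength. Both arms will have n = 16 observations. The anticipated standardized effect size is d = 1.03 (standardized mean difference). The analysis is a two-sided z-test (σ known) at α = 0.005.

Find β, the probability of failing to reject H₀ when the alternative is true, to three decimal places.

β ≈ 0.458

Noncentrality parameter: δ = d·√(n/2) = 1.03 × √(16/2) = 2.9133
Critical value for a two-sided test at α = 0.005: z_{α/2} = 2.807.
Power = Φ(δ − 2.807) + Φ(−δ − 2.807) = Φ(0.106) + Φ(-5.720) = 0.5423 + 0.0000 = 0.5423.
Type II error: β = 1 − power = 1 − 0.5423 = 0.4577.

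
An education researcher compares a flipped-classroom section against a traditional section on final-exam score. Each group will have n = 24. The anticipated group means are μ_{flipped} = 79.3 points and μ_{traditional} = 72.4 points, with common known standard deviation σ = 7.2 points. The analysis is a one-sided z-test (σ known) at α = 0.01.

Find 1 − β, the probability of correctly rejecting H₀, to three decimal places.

Standardized effect: d = |μ_{flipped} − μ_{traditional}| / σ = |79.3 − 72.4| / 7.2 = 0.9583
Noncentrality parameter: δ = d·√(n/2) = 0.9583 × √(24/2) = 3.3198
One-sided α = 0.01 → critical value z_{0.01} = 2.326.
Power = Φ(δ − 2.326) = Φ(0.993) = 0.8397.

Power ≈ 0.840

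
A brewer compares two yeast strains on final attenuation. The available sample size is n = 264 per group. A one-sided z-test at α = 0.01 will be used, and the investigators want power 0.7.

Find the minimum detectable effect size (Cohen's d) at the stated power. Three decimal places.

d ≈ 0.248

Need Φ(δ − 2.326) = 0.7, so δ = 2.326 + 0.524 = 2.851.
δ = d·√(n/2) ⇒ d = δ/√(n/2) = 2.851/√(264/2) = 0.2481.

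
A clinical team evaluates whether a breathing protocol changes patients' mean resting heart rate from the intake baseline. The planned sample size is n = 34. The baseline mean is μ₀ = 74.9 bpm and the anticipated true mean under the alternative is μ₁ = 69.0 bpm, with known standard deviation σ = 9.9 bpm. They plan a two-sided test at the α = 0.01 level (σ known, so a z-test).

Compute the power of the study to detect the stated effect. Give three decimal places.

Standardized effect: d = |μ₁ − μ₀| / σ = |69.0 − 74.9| / 9.9 = 0.5960
Noncentrality parameter: δ = d·√n = 0.5960 × √34 = 3.4750
Two-sided α = 0.01 → critical value z_{0.005} = 2.576.
Power = Φ(δ − 2.576) + Φ(−δ − 2.576) = Φ(0.899) + Φ(-6.051) = 0.8157 + 0.0000 = 0.8157.

Power ≈ 0.816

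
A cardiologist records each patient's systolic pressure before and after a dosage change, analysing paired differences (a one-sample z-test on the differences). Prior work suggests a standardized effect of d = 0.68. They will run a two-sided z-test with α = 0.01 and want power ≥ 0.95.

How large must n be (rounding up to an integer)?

Set Φ(δ − 2.576) = 0.95; then δ − 2.576 = Φ⁻¹(0.95) = 1.645, giving δ = 4.221.
(For δ > 0 the lower-tail rejection region contributes negligibly to power, so the one-term inversion is standard.)
δ = d·√n ⇒ n = (δ/d)² = (4.221 / 0.68)² = 38.53.
Rounding up, n = 39.

n = 39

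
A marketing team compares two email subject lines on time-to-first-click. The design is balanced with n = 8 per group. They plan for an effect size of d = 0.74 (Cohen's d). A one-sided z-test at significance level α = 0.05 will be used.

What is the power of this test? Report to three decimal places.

Power ≈ 0.435

Noncentrality parameter: δ = d·√(n/2) = 0.74 × √(8/2) = 1.4800
One-sided α = 0.05 → critical value z_{0.05} = 1.645.
Power = Φ(δ − 1.645) = Φ(-0.165) = 0.4345.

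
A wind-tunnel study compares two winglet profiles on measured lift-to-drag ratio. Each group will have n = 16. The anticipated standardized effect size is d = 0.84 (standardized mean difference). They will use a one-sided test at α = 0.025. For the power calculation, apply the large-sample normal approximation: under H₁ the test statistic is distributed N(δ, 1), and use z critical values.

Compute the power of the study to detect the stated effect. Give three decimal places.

Power ≈ 0.661

Noncentrality parameter: δ = d·√(n/2) = 0.84 × √(16/2) = 2.3759
One-sided α = 0.025 → critical value z_{0.025} = 1.960.
Power = Φ(δ − 1.960) = Φ(0.416) = 0.6613.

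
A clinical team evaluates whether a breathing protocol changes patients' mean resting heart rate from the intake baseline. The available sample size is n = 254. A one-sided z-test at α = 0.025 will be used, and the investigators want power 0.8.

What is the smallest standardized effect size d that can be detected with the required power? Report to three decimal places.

Required noncentrality: δ = z_{0.025} + z_{0.20} = 1.960 + 0.842 = 2.802.
δ = d·√n ⇒ d = δ/√n = 2.802/√254 = 0.1758.

d ≈ 0.176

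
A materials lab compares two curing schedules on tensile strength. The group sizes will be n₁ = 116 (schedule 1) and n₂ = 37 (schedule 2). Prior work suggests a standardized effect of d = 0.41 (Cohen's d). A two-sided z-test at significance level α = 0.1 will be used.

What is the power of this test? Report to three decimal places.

Power ≈ 0.701

Noncentrality parameter: δ = d / √(1/n₁ + 1/n₂) = 0.41 / √(1/116 + 1/37) = 2.1715
Two-sided α = 0.1 → critical value z_{0.05} = 1.645.
Power = Φ(δ − 1.645) + Φ(−δ − 1.645) = Φ(0.527) + Φ(-3.816) = 0.7008 + 0.0001 = 0.7009.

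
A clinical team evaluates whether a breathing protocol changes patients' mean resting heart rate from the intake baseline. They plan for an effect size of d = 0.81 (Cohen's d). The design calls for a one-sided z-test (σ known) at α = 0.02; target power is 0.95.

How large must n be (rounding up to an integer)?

For power 0.95 need Φ(δ − z_{0.02}) = 0.95, so δ = z_{0.02} + z_{0.05} = 2.054 + 1.645 = 3.699.
δ = d·√n ⇒ n = (δ/d)² = (3.699 / 0.81)² = 20.85.
Round up to the next whole unit.

n = 21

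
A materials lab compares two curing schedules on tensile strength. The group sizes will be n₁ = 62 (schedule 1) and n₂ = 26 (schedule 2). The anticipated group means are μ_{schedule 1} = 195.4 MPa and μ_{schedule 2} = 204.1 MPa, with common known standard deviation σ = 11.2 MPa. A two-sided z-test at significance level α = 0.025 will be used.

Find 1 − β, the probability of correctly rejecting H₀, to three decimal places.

Standardized effect: d = |μ_{schedule 1} − μ_{schedule 2}| / σ = |195.4 − 204.1| / 11.2 = 0.7768
Noncentrality parameter: δ = d / √(1/n₁ + 1/n₂) = 0.7768 / √(1/62 + 1/26) = 3.3246
Two-sided α = 0.025 → critical value z_{0.0125} = 2.241.
Power = Φ(δ − 2.241) + Φ(−δ − 2.241) = Φ(1.083) + Φ(-5.566) = 0.8606 + 0.0000 = 0.8606.

Power ≈ 0.861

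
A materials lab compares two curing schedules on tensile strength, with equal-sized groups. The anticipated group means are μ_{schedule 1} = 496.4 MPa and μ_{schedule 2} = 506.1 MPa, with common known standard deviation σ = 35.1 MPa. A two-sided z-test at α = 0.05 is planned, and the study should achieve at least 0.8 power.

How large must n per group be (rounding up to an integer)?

n = 206 per group

Standardized effect: d = |μ_{schedule 1} − μ_{schedule 2}| / σ = |496.4 − 506.1| / 35.1 = 0.2764
Set Φ(δ − 1.960) = 0.8; then δ − 1.960 = Φ⁻¹(0.8) = 0.842, giving δ = 2.802.
(For δ > 0 the lower-tail rejection region contributes negligibly to power, so the one-term inversion is standard.)
δ = d·√(n/2) ⇒ n = 2(δ/d)² = 2 × (2.802 / 0.2764)² = 205.55.
Round up to the next whole unit.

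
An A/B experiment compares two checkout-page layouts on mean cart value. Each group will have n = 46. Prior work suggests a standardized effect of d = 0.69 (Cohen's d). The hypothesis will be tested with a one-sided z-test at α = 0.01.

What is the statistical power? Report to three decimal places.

Noncentrality parameter: δ = d·√(n/2) = 0.69 × √(46/2) = 3.3091
One-sided α = 0.01 → critical value z_{0.01} = 2.326.
Power = Φ(δ − 2.326) = Φ(0.983) = 0.8371.

Power ≈ 0.837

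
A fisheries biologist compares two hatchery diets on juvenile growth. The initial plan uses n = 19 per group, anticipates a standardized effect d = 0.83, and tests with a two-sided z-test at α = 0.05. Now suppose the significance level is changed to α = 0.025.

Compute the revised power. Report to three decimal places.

Power ≈ 0.624

δ = d·√(n/2) = 0.83 × √(19/2) = 2.5582 (unchanged). New critical value: z_{0.0125} = 2.241.
Revised power = Φ(δ − 2.241) + Φ(−δ − 2.241) = Φ(0.317) + Φ(-4.800) = 0.6243 + 0.0000 = 0.6243.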